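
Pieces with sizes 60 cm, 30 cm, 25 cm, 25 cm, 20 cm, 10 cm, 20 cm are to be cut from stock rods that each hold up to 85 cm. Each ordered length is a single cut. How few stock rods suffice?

Total = 60 + 30 + 25 + 25 + 20 + 20 + 10 = 190 cm.
Lower bound: ⌈190/85⌉ = 3 stock rods.
A packing using 3 stock rods:
  stock rod 1: 60 + 25 = 85
  stock rod 2: 30 + 25 + 20 + 10 = 85
  stock rod 3: 20 = 20
This matches the lower bound, so 3 is optimal.

3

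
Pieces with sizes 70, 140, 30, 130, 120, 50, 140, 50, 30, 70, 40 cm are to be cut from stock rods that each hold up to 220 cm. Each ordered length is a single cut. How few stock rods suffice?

4

Total = 140 + 140 + 130 + 120 + 70 + 70 + 50 + 50 + 40 + 30 + 30 = 870 cm.
Lower bound: ⌈870/220⌉ = 4 stock rods.
A packing using 4 stock rods:
  stock rod 1: 140 + 70 = 210
  stock rod 2: 140 + 50 + 30 = 220
  stock rod 3: 130 + 50 + 40 = 220
  stock rod 4: 120 + 70 + 30 = 220
This matches the lower bound, so 4 is optimal.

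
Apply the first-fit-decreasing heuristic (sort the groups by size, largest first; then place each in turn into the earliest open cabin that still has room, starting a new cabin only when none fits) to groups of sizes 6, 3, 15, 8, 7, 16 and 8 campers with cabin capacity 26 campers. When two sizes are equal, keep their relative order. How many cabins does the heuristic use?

Sorted descending: 16, 15, 8, 8, 7, 6, 3.
  16 → cabin 1 (new)  [load 16/26]
  15 → cabin 2 (new)  [load 15/26]
  8 → cabin 1  [load 24/26]
  8 → cabin 2  [load 23/26]
  7 → cabin 3 (new)  [load 7/26]
  6 → cabin 3  [load 13/26]
  3 → cabin 2  [load 26/26]
3 cabins opened.

3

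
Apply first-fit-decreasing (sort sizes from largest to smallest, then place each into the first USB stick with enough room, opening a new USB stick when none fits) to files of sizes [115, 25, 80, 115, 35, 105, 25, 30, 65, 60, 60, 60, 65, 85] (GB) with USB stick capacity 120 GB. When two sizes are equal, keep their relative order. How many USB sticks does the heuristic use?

9

Sorted descending: 115, 115, 105, 85, 80, 65, 65, 60, 60, 60, 35, 30, 25, 25.
  115 → USB stick 1 (new)  [load 115/120]
  115 → USB stick 2 (new)  [load 115/120]
  105 → USB stick 3 (new)  [load 105/120]
  85 → USB stick 4 (new)  [load 85/120]
  80 → USB stick 5 (new)  [load 80/120]
  65 → USB stick 6 (new)  [load 65/120]
  65 → USB stick 7 (new)  [load 65/120]
  60 → USB stick 8 (new)  [load 60/120]
  60 → USB stick 8  [load 120/120]
  60 → USB stick 9 (new)  [load 60/120]
  35 → USB stick 4  [load 120/120]
  30 → USB stick 5  [load 110/120]
  25 → USB stick 6  [load 90/120]
  25 → USB stick 6  [load 115/120]
9 USB sticks opened.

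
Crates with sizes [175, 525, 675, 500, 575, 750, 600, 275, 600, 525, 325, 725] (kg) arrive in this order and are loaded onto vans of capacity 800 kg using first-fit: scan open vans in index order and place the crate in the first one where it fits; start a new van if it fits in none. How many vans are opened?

  175 → van 1 (new)  [load 175/800]
  525 → van 1  [load 700/800]
  675 → van 2 (new)  [load 675/800]
  500 → van 3 (new)  [load 500/800]
  575 → van 4 (new)  [load 575/800]
  750 → van 5 (new)  [load 750/800]
  600 → van 6 (new)  [load 600/800]
  275 → van 3  [load 775/800]
  600 → van 7 (new)  [load 600/800]
  525 → van 8 (new)  [load 525/800]
  325 → van 9 (new)  [load 325/800]
  725 → van 10 (new)  [load 725/800]
10 vans opened.

10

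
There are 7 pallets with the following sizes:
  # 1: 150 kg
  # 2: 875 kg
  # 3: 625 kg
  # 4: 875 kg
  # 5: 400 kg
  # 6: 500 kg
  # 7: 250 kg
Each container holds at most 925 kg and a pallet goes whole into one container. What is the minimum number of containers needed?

Total = 875 + 875 + 625 + 500 + 400 + 250 + 150 = 3675 kg.
Lower bound: ⌈3675/925⌉ = 4 containers.
A packing using 5 containers:
  container 1: 875 = 875
  container 2: 875 = 875
  container 3: 625 + 250 = 875
  container 4: 500 + 400 = 900
  container 5: 150 = 150
No arrangement into 4 containers stays within capacity, so 5 is optimal.

5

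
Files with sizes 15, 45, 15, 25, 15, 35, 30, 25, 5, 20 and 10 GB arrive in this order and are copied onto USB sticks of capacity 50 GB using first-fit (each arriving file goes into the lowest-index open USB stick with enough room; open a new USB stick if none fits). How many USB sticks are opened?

5

  15 → USB stick 1 (new)  [load 15/50]
  45 → USB stick 2 (new)  [load 45/50]
  15 → USB stick 1  [load 30/50]
  25 → USB stick 3 (new)  [load 25/50]
  15 → USB stick 1  [load 45/50]
  35 → USB stick 4 (new)  [load 35/50]
  30 → USB stick 5 (new)  [load 30/50]
  25 → USB stick 3  [load 50/50]
  5 → USB stick 1  [load 50/50]
  20 → USB stick 5  [load 50/50]
  10 → USB stick 4  [load 45/50]
5 USB sticks opened.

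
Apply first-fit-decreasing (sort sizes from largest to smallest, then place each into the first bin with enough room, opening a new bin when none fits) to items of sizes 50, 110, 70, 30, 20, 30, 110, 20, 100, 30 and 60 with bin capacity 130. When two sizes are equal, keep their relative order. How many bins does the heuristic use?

5

Sorted descending: 110, 110, 100, 70, 60, 50, 30, 30, 30, 20, 20.
  110 → bin 1 (new)  [load 110/130]
  110 → bin 2 (new)  [load 110/130]
  100 → bin 3 (new)  [load 100/130]
  70 → bin 4 (new)  [load 70/130]
  60 → bin 4  [load 130/130]
  50 → bin 5 (new)  [load 50/130]
  30 → bin 3  [load 130/130]
  30 → bin 5  [load 80/130]
  30 → bin 5  [load 110/130]
  20 → bin 1  [load 130/130]
  20 → bin 2  [load 130/130]
5 bins opened.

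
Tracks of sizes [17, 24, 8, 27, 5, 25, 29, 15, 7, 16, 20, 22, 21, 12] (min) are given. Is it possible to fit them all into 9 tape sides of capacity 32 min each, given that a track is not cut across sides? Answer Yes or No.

A valid assignment using 9 tape sides:
  side 1: 29 = 29
  side 2: 27 + 5 = 32
  side 3: 25 + 7 = 32
  side 4: 24 + 8 = 32
  side 5: 22 = 22
  side 6: 21 = 21
  side 7: 20 + 12 = 32
  side 8: 17 + 15 = 32
  side 9: 16 = 16
Every load is within 32 min, so 9 tape sides suffice.

Yes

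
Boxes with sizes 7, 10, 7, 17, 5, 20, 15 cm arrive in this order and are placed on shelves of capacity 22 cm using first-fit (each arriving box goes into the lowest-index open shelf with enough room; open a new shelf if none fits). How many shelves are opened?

4

  7 → shelf 1 (new)  [load 7/22]
  10 → shelf 1  [load 17/22]
  7 → shelf 2 (new)  [load 7/22]
  17 → shelf 3 (new)  [load 17/22]
  5 → shelf 1  [load 22/22]
  20 → shelf 4 (new)  [load 20/22]
  15 → shelf 2  [load 22/22]
4 shelves opened.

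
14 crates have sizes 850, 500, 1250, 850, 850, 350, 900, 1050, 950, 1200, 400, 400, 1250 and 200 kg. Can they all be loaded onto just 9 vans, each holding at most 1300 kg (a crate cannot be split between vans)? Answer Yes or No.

Total = 11000 kg; ⌈11000/1300⌉ = 9.
The bound of 9 does not rule out 9, but exhaustive search shows no assignment into 9 vans of capacity 1300 kg exists — the minimum is 10.

No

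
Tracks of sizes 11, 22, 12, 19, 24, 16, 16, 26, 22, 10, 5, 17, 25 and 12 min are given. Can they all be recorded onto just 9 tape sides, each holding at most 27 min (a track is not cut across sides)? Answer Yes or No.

No

Total = 237 min; ⌈237/27⌉ = 9.
The bound of 9 does not rule out 9, but exhaustive search shows no assignment into 9 tape sides of capacity 27 min exists — the minimum is 10.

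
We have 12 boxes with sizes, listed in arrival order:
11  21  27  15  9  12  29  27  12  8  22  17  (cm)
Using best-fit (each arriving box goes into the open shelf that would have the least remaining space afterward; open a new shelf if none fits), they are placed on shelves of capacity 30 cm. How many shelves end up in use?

  11 → shelf 1 (new)  [load 11/30]
  21 → shelf 2 (new)  [load 21/30]
  27 → shelf 3 (new)  [load 27/30]
  15 → shelf 1  [load 26/30]
  9 → shelf 2  [load 30/30]
  12 → shelf 4 (new)  [load 12/30]
  29 → shelf 5 (new)  [load 29/30]
  27 → shelf 6 (new)  [load 27/30]
  12 → shelf 4  [load 24/30]
  8 → shelf 7 (new)  [load 8/30]
  22 → shelf 7  [load 30/30]
  17 → shelf 8 (new)  [load 17/30]
8 shelves opened.

8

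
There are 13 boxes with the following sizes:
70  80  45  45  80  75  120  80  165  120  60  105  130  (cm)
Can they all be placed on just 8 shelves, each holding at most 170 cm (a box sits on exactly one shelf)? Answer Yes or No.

A valid assignment using 8 shelves:
  shelf 1: 165 = 165
  shelf 2: 130 = 130
  shelf 3: 120 + 45 = 165
  shelf 4: 120 + 45 = 165
  shelf 5: 105 + 60 = 165
  shelf 6: 80 + 80 = 160
  shelf 7: 80 + 75 = 155
  shelf 8: 70 = 70
Every load is within 170 cm, so 8 shelves suffice.

Yes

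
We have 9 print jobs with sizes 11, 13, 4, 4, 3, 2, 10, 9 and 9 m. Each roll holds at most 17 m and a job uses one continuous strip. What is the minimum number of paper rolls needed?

Total = 13 + 11 + 10 + 9 + 9 + 4 + 4 + 3 + 2 = 65 m.
Lower bound: ⌈65/17⌉ = 4 paper rolls.
Also, 5 print jobs each exceed 17/2 m, and no two of those can share a roll, so at least 5 paper rolls are needed.
A packing using 5 paper rolls:
  roll 1: 13 + 4 = 17
  roll 2: 11 + 4 + 2 = 17
  roll 3: 10 + 3 = 13
  roll 4: 9 = 9
  roll 5: 9 = 9
This matches the lower bound, so 5 is optimal.

5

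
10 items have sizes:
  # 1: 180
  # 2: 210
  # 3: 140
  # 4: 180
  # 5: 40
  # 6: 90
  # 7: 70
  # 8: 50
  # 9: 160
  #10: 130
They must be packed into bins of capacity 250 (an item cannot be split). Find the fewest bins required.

Total = 210 + 180 + 180 + 160 + 140 + 130 + 90 + 70 + 50 + 40 = 1250.
Lower bound: ⌈1250/250⌉ = 5 bins.
Also, 6 items each exceed 125, and no two of those can share a bin, so at least 6 bins are needed.
A packing using 6 bins:
  bin 1: 210 + 40 = 250
  bin 2: 180 + 70 = 250
  bin 3: 180 + 50 = 230
  bin 4: 160 + 90 = 250
  bin 5: 140 = 140
  bin 6: 130 = 130
This matches the lower bound, so 6 is optimal.

6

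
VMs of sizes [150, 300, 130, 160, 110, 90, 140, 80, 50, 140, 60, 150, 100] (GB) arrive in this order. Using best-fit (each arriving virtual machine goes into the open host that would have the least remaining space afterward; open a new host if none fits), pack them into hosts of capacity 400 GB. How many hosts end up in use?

  150 → host 1 (new)  [load 150/400]
  300 → host 2 (new)  [load 300/400]
  130 → host 1  [load 280/400]
  160 → host 3 (new)  [load 160/400]
  110 → host 1  [load 390/400]
  90 → host 2  [load 390/400]
  140 → host 3  [load 300/400]
  80 → host 3  [load 380/400]
  50 → host 4 (new)  [load 50/400]
  140 → host 4  [load 190/400]
  60 → host 4  [load 250/400]
  150 → host 4  [load 400/400]
  100 → host 5 (new)  [load 100/400]
5 hosts opened.

5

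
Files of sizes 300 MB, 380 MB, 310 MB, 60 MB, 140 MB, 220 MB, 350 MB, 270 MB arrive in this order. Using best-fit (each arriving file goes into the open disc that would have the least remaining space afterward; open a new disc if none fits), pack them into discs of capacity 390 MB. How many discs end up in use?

6

  300 → disc 1 (new)  [load 300/390]
  380 → disc 2 (new)  [load 380/390]
  310 → disc 3 (new)  [load 310/390]
  60 → disc 3  [load 370/390]
  140 → disc 4 (new)  [load 140/390]
  220 → disc 4  [load 360/390]
  350 → disc 5 (new)  [load 350/390]
  270 → disc 6 (new)  [load 270/390]
6 discs opened.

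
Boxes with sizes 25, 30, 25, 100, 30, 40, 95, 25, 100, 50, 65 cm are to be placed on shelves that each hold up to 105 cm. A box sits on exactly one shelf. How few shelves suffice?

6

Total = 100 + 100 + 95 + 65 + 50 + 40 + 30 + 30 + 25 + 25 + 25 = 585 cm.
Lower bound: ⌈585/105⌉ = 6 shelves.
A packing using 6 shelves:
  shelf 1: 100 = 100
  shelf 2: 100 = 100
  shelf 3: 95 = 95
  shelf 4: 65 + 40 = 105
  shelf 5: 50 + 30 + 25 = 105
  shelf 6: 30 + 25 + 25 = 80
This matches the lower bound, so 6 is optimal.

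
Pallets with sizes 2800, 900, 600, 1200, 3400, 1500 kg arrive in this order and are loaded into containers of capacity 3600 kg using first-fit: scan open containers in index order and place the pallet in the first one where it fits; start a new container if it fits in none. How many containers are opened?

3

  2800 → container 1 (new)  [load 2800/3600]
  900 → container 2 (new)  [load 900/3600]
  600 → container 1  [load 3400/3600]
  1200 → container 2  [load 2100/3600]
  3400 → container 3 (new)  [load 3400/3600]
  1500 → container 2  [load 3600/3600]
3 containers opened.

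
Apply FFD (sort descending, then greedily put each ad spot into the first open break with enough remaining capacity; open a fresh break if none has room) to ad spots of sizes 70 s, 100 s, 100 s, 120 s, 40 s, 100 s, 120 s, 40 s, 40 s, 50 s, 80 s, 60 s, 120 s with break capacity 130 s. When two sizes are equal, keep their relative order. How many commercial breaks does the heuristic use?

9

Sorted descending: 120, 120, 120, 100, 100, 100, 80, 70, 60, 50, 40, 40, 40.
  120 → break 1 (new)  [load 120/130]
  120 → break 2 (new)  [load 120/130]
  120 → break 3 (new)  [load 120/130]
  100 → break 4 (new)  [load 100/130]
  100 → break 5 (new)  [load 100/130]
  100 → break 6 (new)  [load 100/130]
  80 → break 7 (new)  [load 80/130]
  70 → break 8 (new)  [load 70/130]
  60 → break 8  [load 130/130]
  50 → break 7  [load 130/130]
  40 → break 9 (new)  [load 40/130]
  40 → break 9  [load 80/130]
  40 → break 9  [load 120/130]
9 commercial breaks opened.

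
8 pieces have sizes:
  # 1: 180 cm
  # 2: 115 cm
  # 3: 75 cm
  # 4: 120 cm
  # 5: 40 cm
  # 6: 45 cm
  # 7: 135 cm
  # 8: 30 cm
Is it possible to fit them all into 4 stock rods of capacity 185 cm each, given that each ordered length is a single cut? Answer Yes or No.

Total = 740 cm; ⌈740/185⌉ = 4.
The bound of 4 does not rule out 4, but exhaustive search shows no assignment into 4 stock rods of capacity 185 cm exists — the minimum is 5.

No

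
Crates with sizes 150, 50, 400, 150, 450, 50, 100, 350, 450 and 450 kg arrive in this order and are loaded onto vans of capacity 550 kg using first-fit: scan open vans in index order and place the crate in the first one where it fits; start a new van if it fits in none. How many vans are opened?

  150 → van 1 (new)  [load 150/550]
  50 → van 1  [load 200/550]
  400 → van 2 (new)  [load 400/550]
  150 → van 1  [load 350/550]
  450 → van 3 (new)  [load 450/550]
  50 → van 1  [load 400/550]
  100 → van 1  [load 500/550]
  350 → van 4 (new)  [load 350/550]
  450 → van 5 (new)  [load 450/550]
  450 → van 6 (new)  [load 450/550]
6 vans opened.

6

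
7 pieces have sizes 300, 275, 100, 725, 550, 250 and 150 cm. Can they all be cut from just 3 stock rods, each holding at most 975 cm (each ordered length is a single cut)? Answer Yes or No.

A valid assignment using 3 stock rods:
  stock rod 1: 725 + 250 = 975
  stock rod 2: 550 + 300 + 100 = 950
  stock rod 3: 275 + 150 = 425
Every load is within 975 cm, so 3 stock rods suffice.

Yes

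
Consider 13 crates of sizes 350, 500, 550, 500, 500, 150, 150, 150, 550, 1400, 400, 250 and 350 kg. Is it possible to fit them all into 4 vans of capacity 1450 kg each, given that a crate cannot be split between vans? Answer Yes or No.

Total = 5800 kg; ⌈5800/1450⌉ = 4.
The bound of 4 does not rule out 4, but exhaustive search shows no assignment into 4 vans of capacity 1450 kg exists — the minimum is 5.

No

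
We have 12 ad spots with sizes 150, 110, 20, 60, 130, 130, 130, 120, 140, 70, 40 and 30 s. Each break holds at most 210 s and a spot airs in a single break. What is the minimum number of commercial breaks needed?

7

Total = 150 + 140 + 130 + 130 + 130 + 120 + 110 + 70 + 60 + 40 + 30 + 20 = 1130 s.
Lower bound: ⌈1130/210⌉ = 6 commercial breaks.
Also, 7 ad spots each exceed 105 s, and no two of those can share a break, so at least 7 commercial breaks are needed.
A packing using 7 commercial breaks:
  break 1: 150 + 60 = 210
  break 2: 140 + 70 = 210
  break 3: 130 + 40 + 30 = 200
  break 4: 130 + 20 = 150
  break 5: 130 = 130
  break 6: 120 = 120
  break 7: 110 = 110
This matches the lower bound, so 7 is optimal.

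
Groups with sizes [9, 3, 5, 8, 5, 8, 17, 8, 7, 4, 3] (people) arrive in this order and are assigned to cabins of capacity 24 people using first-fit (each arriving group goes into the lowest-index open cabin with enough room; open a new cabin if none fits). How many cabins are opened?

  9 → cabin 1 (new)  [load 9/24]
  3 → cabin 1  [load 12/24]
  5 → cabin 1  [load 17/24]
  8 → cabin 2 (new)  [load 8/24]
  5 → cabin 1  [load 22/24]
  8 → cabin 2  [load 16/24]
  17 → cabin 3 (new)  [load 17/24]
  8 → cabin 2  [load 24/24]
  7 → cabin 3  [load 24/24]
  4 → cabin 4 (new)  [load 4/24]
  3 → cabin 4  [load 7/24]
4 cabins opened.

4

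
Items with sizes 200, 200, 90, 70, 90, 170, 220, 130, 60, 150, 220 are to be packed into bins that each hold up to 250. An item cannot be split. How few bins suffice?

8

Total = 220 + 220 + 200 + 200 + 170 + 150 + 130 + 90 + 90 + 70 + 60 = 1600.
Lower bound: ⌈1600/250⌉ = 7 bins.
A packing using 8 bins:
  bin 1: 220 = 220
  bin 2: 220 = 220
  bin 3: 200 = 200
  bin 4: 200 = 200
  bin 5: 170 + 70 = 240
  bin 6: 150 + 90 = 240
  bin 7: 130 + 90 = 220
  bin 8: 60 = 60
No arrangement into 7 bins stays within capacity, so 8 is optimal.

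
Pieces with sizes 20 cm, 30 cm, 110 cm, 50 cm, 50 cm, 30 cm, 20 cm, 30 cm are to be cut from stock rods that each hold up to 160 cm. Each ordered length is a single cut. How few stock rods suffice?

3

Total = 110 + 50 + 50 + 30 + 30 + 30 + 20 + 20 = 340 cm.
Lower bound: ⌈340/160⌉ = 3 stock rods.
A packing using 3 stock rods:
  stock rod 1: 110 + 50 = 160
  stock rod 2: 50 + 30 + 30 + 30 + 20 = 160
  stock rod 3: 20 = 20
This matches the lower bound, so 3 is optimal.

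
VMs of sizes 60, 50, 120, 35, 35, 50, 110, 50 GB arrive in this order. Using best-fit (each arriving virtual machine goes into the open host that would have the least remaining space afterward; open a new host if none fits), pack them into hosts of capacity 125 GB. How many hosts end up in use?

  60 → host 1 (new)  [load 60/125]
  50 → host 1  [load 110/125]
  120 → host 2 (new)  [load 120/125]
  35 → host 3 (new)  [load 35/125]
  35 → host 3  [load 70/125]
  50 → host 3  [load 120/125]
  110 → host 4 (new)  [load 110/125]
  50 → host 5 (new)  [load 50/125]
5 hosts opened.

5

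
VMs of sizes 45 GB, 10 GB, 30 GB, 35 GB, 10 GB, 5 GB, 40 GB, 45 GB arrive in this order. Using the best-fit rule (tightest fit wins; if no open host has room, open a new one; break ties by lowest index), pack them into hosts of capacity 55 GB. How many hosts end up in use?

  45 → host 1 (new)  [load 45/55]
  10 → host 1  [load 55/55]
  30 → host 2 (new)  [load 30/55]
  35 → host 3 (new)  [load 35/55]
  10 → host 3  [load 45/55]
  5 → host 3  [load 50/55]
  40 → host 4 (new)  [load 40/55]
  45 → host 5 (new)  [load 45/55]
5 hosts opened.

5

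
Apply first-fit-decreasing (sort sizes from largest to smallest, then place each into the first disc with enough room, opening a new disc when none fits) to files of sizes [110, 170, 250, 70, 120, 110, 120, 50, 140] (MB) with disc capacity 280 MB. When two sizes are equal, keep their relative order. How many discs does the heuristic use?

Sorted descending: 250, 170, 140, 120, 120, 110, 110, 70, 50.
  250 → disc 1 (new)  [load 250/280]
  170 → disc 2 (new)  [load 170/280]
  140 → disc 3 (new)  [load 140/280]
  120 → disc 3  [load 260/280]
  120 → disc 4 (new)  [load 120/280]
  110 → disc 2  [load 280/280]
  110 → disc 4  [load 230/280]
  70 → disc 5 (new)  [load 70/280]
  50 → disc 4  [load 280/280]
5 discs opened.

5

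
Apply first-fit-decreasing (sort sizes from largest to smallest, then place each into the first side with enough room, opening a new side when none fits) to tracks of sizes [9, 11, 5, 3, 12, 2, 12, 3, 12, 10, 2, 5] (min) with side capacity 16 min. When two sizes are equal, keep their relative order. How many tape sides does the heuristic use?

6

Sorted descending: 12, 12, 12, 11, 10, 9, 5, 5, 3, 3, 2, 2.
  12 → side 1 (new)  [load 12/16]
  12 → side 2 (new)  [load 12/16]
  12 → side 3 (new)  [load 12/16]
  11 → side 4 (new)  [load 11/16]
  10 → side 5 (new)  [load 10/16]
  9 → side 6 (new)  [load 9/16]
  5 → side 4  [load 16/16]
  5 → side 5  [load 15/16]
  3 → side 1  [load 15/16]
  3 → side 2  [load 15/16]
  2 → side 3  [load 14/16]
  2 → side 3  [load 16/16]
6 tape sides opened.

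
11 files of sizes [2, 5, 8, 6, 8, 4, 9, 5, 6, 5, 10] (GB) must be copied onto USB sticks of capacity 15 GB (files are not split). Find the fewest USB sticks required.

Total = 10 + 9 + 8 + 8 + 6 + 6 + 5 + 5 + 5 + 4 + 2 = 68 GB.
Lower bound: ⌈68/15⌉ = 5 USB sticks.
A packing using 5 USB sticks:
  USB stick 1: 10 + 5 = 15
  USB stick 2: 9 + 6 = 15
  USB stick 3: 8 + 6 = 14
  USB stick 4: 8 + 5 + 2 = 15
  USB stick 5: 5 + 4 = 9
This matches the lower bound, so 5 is optimal.

5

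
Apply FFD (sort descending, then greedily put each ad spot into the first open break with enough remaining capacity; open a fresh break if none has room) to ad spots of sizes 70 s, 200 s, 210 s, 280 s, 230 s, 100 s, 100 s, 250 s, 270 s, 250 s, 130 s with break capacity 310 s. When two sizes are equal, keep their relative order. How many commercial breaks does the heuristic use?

Sorted descending: 280, 270, 250, 250, 230, 210, 200, 130, 100, 100, 70.
  280 → break 1 (new)  [load 280/310]
  270 → break 2 (new)  [load 270/310]
  250 → break 3 (new)  [load 250/310]
  250 → break 4 (new)  [load 250/310]
  230 → break 5 (new)  [load 230/310]
  210 → break 6 (new)  [load 210/310]
  200 → break 7 (new)  [load 200/310]
  130 → break 8 (new)  [load 130/310]
  100 → break 6  [load 310/310]
  100 → break 7  [load 300/310]
  70 → break 5  [load 300/310]
8 commercial breaks opened.

8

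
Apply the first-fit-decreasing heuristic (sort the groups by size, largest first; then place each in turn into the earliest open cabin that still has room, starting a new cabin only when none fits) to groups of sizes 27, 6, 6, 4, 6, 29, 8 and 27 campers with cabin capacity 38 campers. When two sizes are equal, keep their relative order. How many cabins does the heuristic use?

Sorted descending: 29, 27, 27, 8, 6, 6, 6, 4.
  29 → cabin 1 (new)  [load 29/38]
  27 → cabin 2 (new)  [load 27/38]
  27 → cabin 3 (new)  [load 27/38]
  8 → cabin 1  [load 37/38]
  6 → cabin 2  [load 33/38]
  6 → cabin 3  [load 33/38]
  6 → cabin 4 (new)  [load 6/38]
  4 → cabin 2  [load 37/38]
4 cabins opened.

4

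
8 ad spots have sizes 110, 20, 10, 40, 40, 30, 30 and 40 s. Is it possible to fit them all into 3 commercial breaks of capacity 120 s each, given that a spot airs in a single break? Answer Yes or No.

A valid assignment using 3 commercial breaks:
  break 1: 110 + 10 = 120
  break 2: 40 + 40 + 40 = 120
  break 3: 30 + 30 + 20 = 80
Every load is within 120 s, so 3 commercial breaks suffice.

Yes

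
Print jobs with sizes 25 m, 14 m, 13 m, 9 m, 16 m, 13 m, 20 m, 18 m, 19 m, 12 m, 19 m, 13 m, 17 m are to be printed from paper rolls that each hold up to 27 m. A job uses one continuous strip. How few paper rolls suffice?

10

Total = 25 + 20 + 19 + 19 + 18 + 17 + 16 + 14 + 13 + 13 + 13 + 12 + 9 = 208 m.
Lower bound: ⌈208/27⌉ = 8 paper rolls.
A packing using 10 paper rolls:
  roll 1: 25 = 25
  roll 2: 20 = 20
  roll 3: 19 = 19
  roll 4: 19 = 19
  roll 5: 18 + 9 = 27
  roll 6: 17 = 17
  roll 7: 16 = 16
  roll 8: 14 + 13 = 27
  roll 9: 13 + 13 = 26
  roll 10: 12 = 12
No arrangement into 9 paper rolls stays within capacity, so 10 is optimal.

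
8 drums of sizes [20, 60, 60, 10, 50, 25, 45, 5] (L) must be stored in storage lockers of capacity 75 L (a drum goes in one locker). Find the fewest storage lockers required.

Total = 60 + 60 + 50 + 45 + 25 + 20 + 10 + 5 = 275 L.
Lower bound: ⌈275/75⌉ = 4 storage lockers.
A packing using 4 storage lockers:
  locker 1: 60 + 10 + 5 = 75
  locker 2: 60 = 60
  locker 3: 50 + 25 = 75
  locker 4: 45 + 20 = 65
This matches the lower bound, so 4 is optimal.

4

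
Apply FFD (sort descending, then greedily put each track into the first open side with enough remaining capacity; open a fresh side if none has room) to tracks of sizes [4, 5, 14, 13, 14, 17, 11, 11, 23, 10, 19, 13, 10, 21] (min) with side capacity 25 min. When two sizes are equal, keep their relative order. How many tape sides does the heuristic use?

Sorted descending: 23, 21, 19, 17, 14, 14, 13, 13, 11, 11, 10, 10, 5, 4.
  23 → side 1 (new)  [load 23/25]
  21 → side 2 (new)  [load 21/25]
  19 → side 3 (new)  [load 19/25]
  17 → side 4 (new)  [load 17/25]
  14 → side 5 (new)  [load 14/25]
  14 → side 6 (new)  [load 14/25]
  13 → side 7 (new)  [load 13/25]
  13 → side 8 (new)  [load 13/25]
  11 → side 5  [load 25/25]
  11 → side 6  [load 25/25]
  10 → side 7  [load 23/25]
  10 → side 8  [load 23/25]
  5 → side 3  [load 24/25]
  4 → side 2  [load 25/25]
8 tape sides opened.

8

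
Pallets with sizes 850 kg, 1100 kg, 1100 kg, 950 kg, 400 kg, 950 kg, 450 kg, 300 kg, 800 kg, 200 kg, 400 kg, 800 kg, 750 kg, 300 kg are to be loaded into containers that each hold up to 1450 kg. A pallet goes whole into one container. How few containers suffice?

8

Total = 1100 + 1100 + 950 + 950 + 850 + 800 + 800 + 750 + 450 + 400 + 400 + 300 + 300 + 200 = 9350 kg.
Lower bound: ⌈9350/1450⌉ = 7 containers.
Also, 8 pallets each exceed 725 kg, and no two of those can share a container, so at least 8 containers are needed.
A packing using 8 containers:
  container 1: 1100 + 300 = 1400
  container 2: 1100 + 300 = 1400
  container 3: 950 + 450 = 1400
  container 4: 950 + 400 = 1350
  container 5: 850 + 400 + 200 = 1450
  container 6: 800 = 800
  container 7: 800 = 800
  container 8: 750 = 750
This matches the lower bound, so 8 is optimal.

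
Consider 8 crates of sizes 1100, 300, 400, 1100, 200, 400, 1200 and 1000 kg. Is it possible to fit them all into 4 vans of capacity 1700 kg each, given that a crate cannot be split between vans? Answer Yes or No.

A valid assignment using 4 vans:
  van 1: 1200 + 400 = 1600
  van 2: 1100 + 400 + 200 = 1700
  van 3: 1100 + 300 = 1400
  van 4: 1000 = 1000
Every load is within 1700 kg, so 4 vans suffice.

Yes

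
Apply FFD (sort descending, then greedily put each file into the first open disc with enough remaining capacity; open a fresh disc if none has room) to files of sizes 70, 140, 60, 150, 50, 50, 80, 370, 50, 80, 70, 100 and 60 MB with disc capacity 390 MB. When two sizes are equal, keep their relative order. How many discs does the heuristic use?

Sorted descending: 370, 150, 140, 100, 80, 80, 70, 70, 60, 60, 50, 50, 50.
  370 → disc 1 (new)  [load 370/390]
  150 → disc 2 (new)  [load 150/390]
  140 → disc 2  [load 290/390]
  100 → disc 2  [load 390/390]
  80 → disc 3 (new)  [load 80/390]
  80 → disc 3  [load 160/390]
  70 → disc 3  [load 230/390]
  70 → disc 3  [load 300/390]
  60 → disc 3  [load 360/390]
  60 → disc 4 (new)  [load 60/390]
  50 → disc 4  [load 110/390]
  50 → disc 4  [load 160/390]
  50 → disc 4  [load 210/390]
4 discs opened.

4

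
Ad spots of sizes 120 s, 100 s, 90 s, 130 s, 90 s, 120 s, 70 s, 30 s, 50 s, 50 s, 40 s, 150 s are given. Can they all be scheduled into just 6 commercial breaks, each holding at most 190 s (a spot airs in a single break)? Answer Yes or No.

A valid assignment using 6 commercial breaks:
  break 1: 150 + 40 = 190
  break 2: 130 + 50 = 180
  break 3: 120 + 70 = 190
  break 4: 120 + 50 = 170
  break 5: 100 + 90 = 190
  break 6: 90 + 30 = 120
Every load is within 190 s, so 6 commercial breaks suffice.

Yes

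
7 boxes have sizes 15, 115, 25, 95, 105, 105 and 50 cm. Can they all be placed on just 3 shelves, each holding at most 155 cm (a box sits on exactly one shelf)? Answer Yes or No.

No

Total = 510 cm; ⌈510/155⌉ = 4.
At least 4 shelves are required, but only 3 are allowed.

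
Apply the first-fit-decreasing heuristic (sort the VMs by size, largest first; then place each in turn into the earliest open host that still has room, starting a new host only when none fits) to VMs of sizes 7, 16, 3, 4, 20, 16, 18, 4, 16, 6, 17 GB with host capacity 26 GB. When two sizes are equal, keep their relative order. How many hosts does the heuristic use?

Sorted descending: 20, 18, 17, 16, 16, 16, 7, 6, 4, 4, 3.
  20 → host 1 (new)  [load 20/26]
  18 → host 2 (new)  [load 18/26]
  17 → host 3 (new)  [load 17/26]
  16 → host 4 (new)  [load 16/26]
  16 → host 5 (new)  [load 16/26]
  16 → host 6 (new)  [load 16/26]
  7 → host 2  [load 25/26]
  6 → host 1  [load 26/26]
  4 → host 3  [load 21/26]
  4 → host 3  [load 25/26]
  3 → host 4  [load 19/26]
6 hosts opened.

6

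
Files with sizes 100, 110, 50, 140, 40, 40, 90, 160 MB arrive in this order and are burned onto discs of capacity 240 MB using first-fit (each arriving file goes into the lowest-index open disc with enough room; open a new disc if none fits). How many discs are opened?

  100 → disc 1 (new)  [load 100/240]
  110 → disc 1  [load 210/240]
  50 → disc 2 (new)  [load 50/240]
  140 → disc 2  [load 190/240]
  40 → disc 2  [load 230/240]
  40 → disc 3 (new)  [load 40/240]
  90 → disc 3  [load 130/240]
  160 → disc 4 (new)  [load 160/240]
4 discs opened.

4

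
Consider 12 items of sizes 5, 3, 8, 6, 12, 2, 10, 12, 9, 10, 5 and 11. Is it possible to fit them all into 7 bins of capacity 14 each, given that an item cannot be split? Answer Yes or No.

No

Total = 93; ⌈93/14⌉ = 7.
The bound of 7 does not rule out 7, but exhaustive search shows no assignment into 7 bins of capacity 14 exists — the minimum is 8.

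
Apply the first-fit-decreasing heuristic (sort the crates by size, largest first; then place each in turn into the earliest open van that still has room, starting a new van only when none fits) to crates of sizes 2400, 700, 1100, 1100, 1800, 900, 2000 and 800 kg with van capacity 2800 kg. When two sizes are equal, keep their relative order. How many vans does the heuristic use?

5

Sorted descending: 2400, 2000, 1800, 1100, 1100, 900, 800, 700.
  2400 → van 1 (new)  [load 2400/2800]
  2000 → van 2 (new)  [load 2000/2800]
  1800 → van 3 (new)  [load 1800/2800]
  1100 → van 4 (new)  [load 1100/2800]
  1100 → van 4  [load 2200/2800]
  900 → van 3  [load 2700/2800]
  800 → van 2  [load 2800/2800]
  700 → van 5 (new)  [load 700/2800]
5 vans opened.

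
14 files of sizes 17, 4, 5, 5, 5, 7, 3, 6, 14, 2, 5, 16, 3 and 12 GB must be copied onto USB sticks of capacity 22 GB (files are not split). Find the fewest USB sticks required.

5

Total = 17 + 16 + 14 + 12 + 7 + 6 + 5 + 5 + 5 + 5 + 4 + 3 + 3 + 2 = 104 GB.
Lower bound: ⌈104/22⌉ = 5 USB sticks.
A packing using 5 USB sticks:
  USB stick 1: 17 + 5 = 22
  USB stick 2: 16 + 6 = 22
  USB stick 3: 14 + 7 = 21
  USB stick 4: 12 + 5 + 5 = 22
  USB stick 5: 5 + 4 + 3 + 3 + 2 = 17
This matches the lower bound, so 5 is optimal.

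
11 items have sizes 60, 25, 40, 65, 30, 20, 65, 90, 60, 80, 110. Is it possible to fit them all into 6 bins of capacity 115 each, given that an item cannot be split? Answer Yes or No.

No

Total = 645; ⌈645/115⌉ = 6.
7 items each exceed half the capacity and cannot share a bin, forcing at least 7 bins.
At least 7 bins are required, but only 6 are allowed.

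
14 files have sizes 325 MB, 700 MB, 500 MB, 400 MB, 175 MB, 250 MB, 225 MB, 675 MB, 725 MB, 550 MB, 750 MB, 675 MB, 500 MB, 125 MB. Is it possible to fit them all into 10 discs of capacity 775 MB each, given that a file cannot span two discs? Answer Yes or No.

Yes

A valid assignment using 10 discs:
  disc 1: 750 = 750
  disc 2: 725 = 725
  disc 3: 700 = 700
  disc 4: 675 = 675
  disc 5: 675 = 675
  disc 6: 550 + 225 = 775
  disc 7: 500 + 250 = 750
  disc 8: 500 + 175 = 675
  disc 9: 400 + 325 = 725
  disc 10: 125 = 125
Every load is within 775 MB, so 10 discs suffice.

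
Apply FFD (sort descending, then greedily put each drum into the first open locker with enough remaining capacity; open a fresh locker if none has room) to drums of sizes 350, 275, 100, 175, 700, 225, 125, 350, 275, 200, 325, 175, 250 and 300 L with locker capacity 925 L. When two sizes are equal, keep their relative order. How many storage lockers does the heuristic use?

5

Sorted descending: 700, 350, 350, 325, 300, 275, 275, 250, 225, 200, 175, 175, 125, 100.
  700 → locker 1 (new)  [load 700/925]
  350 → locker 2 (new)  [load 350/925]
  350 → locker 2  [load 700/925]
  325 → locker 3 (new)  [load 325/925]
  300 → locker 3  [load 625/925]
  275 → locker 3  [load 900/925]
  275 → locker 4 (new)  [load 275/925]
  250 → locker 4  [load 525/925]
  225 → locker 1  [load 925/925]
  200 → locker 2  [load 900/925]
  175 → locker 4  [load 700/925]
  175 → locker 4  [load 875/925]
  125 → locker 5 (new)  [load 125/925]
  100 → locker 5  [load 225/925]
5 storage lockers opened.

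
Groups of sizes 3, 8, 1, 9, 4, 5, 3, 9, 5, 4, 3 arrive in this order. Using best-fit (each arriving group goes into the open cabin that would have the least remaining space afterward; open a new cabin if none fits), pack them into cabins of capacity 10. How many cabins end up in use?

  3 → cabin 1 (new)  [load 3/10]
  8 → cabin 2 (new)  [load 8/10]
  1 → cabin 2  [load 9/10]
  9 → cabin 3 (new)  [load 9/10]
  4 → cabin 1  [load 7/10]
  5 → cabin 4 (new)  [load 5/10]
  3 → cabin 1  [load 10/10]
  9 → cabin 5 (new)  [load 9/10]
  5 → cabin 4  [load 10/10]
  4 → cabin 6 (new)  [load 4/10]
  3 → cabin 6  [load 7/10]
6 cabins opened.

6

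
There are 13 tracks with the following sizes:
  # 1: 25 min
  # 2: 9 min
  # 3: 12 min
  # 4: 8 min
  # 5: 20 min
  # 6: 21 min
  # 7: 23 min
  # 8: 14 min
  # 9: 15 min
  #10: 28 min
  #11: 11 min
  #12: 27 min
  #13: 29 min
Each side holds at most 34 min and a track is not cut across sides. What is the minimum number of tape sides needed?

8

Total = 29 + 28 + 27 + 25 + 23 + 21 + 20 + 15 + 14 + 12 + 11 + 9 + 8 = 242 min.
Lower bound: ⌈242/34⌉ = 8 tape sides.
A packing using 8 tape sides:
  side 1: 29 = 29
  side 2: 28 = 28
  side 3: 27 = 27
  side 4: 25 + 9 = 34
  side 5: 23 + 11 = 34
  side 6: 21 + 12 = 33
  side 7: 20 + 14 = 34
  side 8: 15 + 8 = 23
This matches the lower bound, so 8 is optimal.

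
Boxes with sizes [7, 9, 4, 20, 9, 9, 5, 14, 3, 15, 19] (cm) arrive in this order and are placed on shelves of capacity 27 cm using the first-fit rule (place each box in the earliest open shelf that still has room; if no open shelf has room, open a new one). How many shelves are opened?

6

  7 → shelf 1 (new)  [load 7/27]
  9 → shelf 1  [load 16/27]
  4 → shelf 1  [load 20/27]
  20 → shelf 2 (new)  [load 20/27]
  9 → shelf 3 (new)  [load 9/27]
  9 → shelf 3  [load 18/27]
  5 → shelf 1  [load 25/27]
  14 → shelf 4 (new)  [load 14/27]
  3 → shelf 2  [load 23/27]
  15 → shelf 5 (new)  [load 15/27]
  19 → shelf 6 (new)  [load 19/27]
6 shelves opened.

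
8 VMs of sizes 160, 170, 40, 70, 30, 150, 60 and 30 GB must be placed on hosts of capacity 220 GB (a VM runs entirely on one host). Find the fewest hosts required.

4

Total = 170 + 160 + 150 + 70 + 60 + 40 + 30 + 30 = 710 GB.
Lower bound: ⌈710/220⌉ = 4 hosts.
A packing using 4 hosts:
  host 1: 170 + 40 = 210
  host 2: 160 + 60 = 220
  host 3: 150 + 70 = 220
  host 4: 30 + 30 = 60
This matches the lower bound, so 4 is optimal.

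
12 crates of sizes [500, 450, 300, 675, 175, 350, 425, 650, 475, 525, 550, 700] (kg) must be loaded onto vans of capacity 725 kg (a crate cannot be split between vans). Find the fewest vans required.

Total = 700 + 675 + 650 + 550 + 525 + 500 + 475 + 450 + 425 + 350 + 300 + 175 = 5775 kg.
Lower bound: ⌈5775/725⌉ = 8 vans.
Also, 9 crates each exceed 725/2 kg, and no two of those can share a van, so at least 9 vans are needed.
A packing using 10 vans:
  van 1: 700 = 700
  van 2: 675 = 675
  van 3: 650 = 650
  van 4: 550 + 175 = 725
  van 5: 525 = 525
  van 6: 500 = 500
  van 7: 475 = 475
  van 8: 450 = 450
  van 9: 425 + 300 = 725
  van 10: 350 = 350
No arrangement into 9 vans stays within capacity, so 10 is optimal.

10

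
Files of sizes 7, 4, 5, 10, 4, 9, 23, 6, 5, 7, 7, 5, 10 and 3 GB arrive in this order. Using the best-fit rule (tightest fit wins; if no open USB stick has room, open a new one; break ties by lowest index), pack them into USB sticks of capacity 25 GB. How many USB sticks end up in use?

5

  7 → USB stick 1 (new)  [load 7/25]
  4 → USB stick 1  [load 11/25]
  5 → USB stick 1  [load 16/25]
  10 → USB stick 2 (new)  [load 10/25]
  4 → USB stick 1  [load 20/25]
  9 → USB stick 2  [load 19/25]
  23 → USB stick 3 (new)  [load 23/25]
  6 → USB stick 2  [load 25/25]
  5 → USB stick 1  [load 25/25]
  7 → USB stick 4 (new)  [load 7/25]
  7 → USB stick 4  [load 14/25]
  5 → USB stick 4  [load 19/25]
  10 → USB stick 5 (new)  [load 10/25]
  3 → USB stick 4  [load 22/25]
5 USB sticks opened.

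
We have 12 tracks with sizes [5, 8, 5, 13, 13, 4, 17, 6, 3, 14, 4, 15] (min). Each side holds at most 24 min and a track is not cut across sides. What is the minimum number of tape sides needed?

Total = 17 + 15 + 14 + 13 + 13 + 8 + 6 + 5 + 5 + 4 + 4 + 3 = 107 min.
Lower bound: ⌈107/24⌉ = 5 tape sides.
A packing using 5 tape sides:
  side 1: 17 + 6 = 23
  side 2: 15 + 8 = 23
  side 3: 14 + 5 + 5 = 24
  side 4: 13 + 4 + 4 + 3 = 24
  side 5: 13 = 13
This matches the lower bound, so 5 is optimal.

5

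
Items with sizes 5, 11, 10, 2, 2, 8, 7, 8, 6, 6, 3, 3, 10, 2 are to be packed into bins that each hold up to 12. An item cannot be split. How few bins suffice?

Total = 11 + 10 + 10 + 8 + 8 + 7 + 6 + 6 + 5 + 3 + 3 + 2 + 2 + 2 = 83.
Lower bound: ⌈83/12⌉ = 7 bins.
A packing using 8 bins:
  bin 1: 11 = 11
  bin 2: 10 + 2 = 12
  bin 3: 10 + 2 = 12
  bin 4: 8 + 3 = 11
  bin 5: 8 + 3 = 11
  bin 6: 7 + 5 = 12
  bin 7: 6 + 6 = 12
  bin 8: 2 = 2
No arrangement into 7 bins stays within capacity, so 8 is optimal.

8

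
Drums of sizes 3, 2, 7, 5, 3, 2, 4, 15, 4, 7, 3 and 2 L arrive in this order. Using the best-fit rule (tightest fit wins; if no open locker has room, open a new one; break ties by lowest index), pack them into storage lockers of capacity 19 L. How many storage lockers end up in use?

  3 → locker 1 (new)  [load 3/19]
  2 → locker 1  [load 5/19]
  7 → locker 1  [load 12/19]
  5 → locker 1  [load 17/19]
  3 → locker 2 (new)  [load 3/19]
  2 → locker 1  [load 19/19]
  4 → locker 2  [load 7/19]
  15 → locker 3 (new)  [load 15/19]
  4 → locker 3  [load 19/19]
  7 → locker 2  [load 14/19]
  3 → locker 2  [load 17/19]
  2 → locker 2  [load 19/19]
3 storage lockers opened.

3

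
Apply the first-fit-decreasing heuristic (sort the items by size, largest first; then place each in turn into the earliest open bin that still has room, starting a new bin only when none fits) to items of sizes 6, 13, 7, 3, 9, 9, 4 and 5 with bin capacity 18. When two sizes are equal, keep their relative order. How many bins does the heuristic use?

Sorted descending: 13, 9, 9, 7, 6, 5, 4, 3.
  13 → bin 1 (new)  [load 13/18]
  9 → bin 2 (new)  [load 9/18]
  9 → bin 2  [load 18/18]
  7 → bin 3 (new)  [load 7/18]
  6 → bin 3  [load 13/18]
  5 → bin 1  [load 18/18]
  4 → bin 3  [load 17/18]
  3 → bin 4 (new)  [load 3/18]
4 bins opened.

4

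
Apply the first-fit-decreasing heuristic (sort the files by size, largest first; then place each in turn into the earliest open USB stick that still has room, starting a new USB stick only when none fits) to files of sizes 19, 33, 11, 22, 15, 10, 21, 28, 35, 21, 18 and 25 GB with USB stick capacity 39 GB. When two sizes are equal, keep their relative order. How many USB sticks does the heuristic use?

Sorted descending: 35, 33, 28, 25, 22, 21, 21, 19, 18, 15, 11, 10.
  35 → USB stick 1 (new)  [load 35/39]
  33 → USB stick 2 (new)  [load 33/39]
  28 → USB stick 3 (new)  [load 28/39]
  25 → USB stick 4 (new)  [load 25/39]
  22 → USB stick 5 (new)  [load 22/39]
  21 → USB stick 6 (new)  [load 21/39]
  21 → USB stick 7 (new)  [load 21/39]
  19 → USB stick 8 (new)  [load 19/39]
  18 → USB stick 6  [load 39/39]
  15 → USB stick 5  [load 37/39]
  11 → USB stick 3  [load 39/39]
  10 → USB stick 4  [load 35/39]
8 USB sticks opened.

8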